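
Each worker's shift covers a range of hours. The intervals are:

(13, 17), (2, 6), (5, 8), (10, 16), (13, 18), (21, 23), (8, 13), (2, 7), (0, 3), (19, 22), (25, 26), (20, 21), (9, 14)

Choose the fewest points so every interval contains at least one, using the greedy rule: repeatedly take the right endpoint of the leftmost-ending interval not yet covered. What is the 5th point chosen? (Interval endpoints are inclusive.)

By right end: [0,3]  [2,6]  [2,7]  [5,8]  [8,13]  [9,14]  [10,16]  [13,17]  [13,18]  [20,21]  [19,22]  [21,23]  [25,26]
[0,3] uncovered → point at 3; [5,8] uncovered → point at 8; [9,14] uncovered → point at 14; [20,21] uncovered → point at 21; [25,26] uncovered → point at 26.
Points: 3, 8, 14, 21, 26 (5 total).

26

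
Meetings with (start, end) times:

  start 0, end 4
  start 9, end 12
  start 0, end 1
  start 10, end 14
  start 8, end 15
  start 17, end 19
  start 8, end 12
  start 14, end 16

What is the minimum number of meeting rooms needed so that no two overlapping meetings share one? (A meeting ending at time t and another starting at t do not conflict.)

starts: [0, 0, 8, 8, 9, 10, 14, 17]
ends:   [1, 4, 12, 12, 14, 15, 16, 19]
s0→1 s0→2 e1→1 e4→0 s8→1 s8→2 s9→3 s10→4  — peak 4.

4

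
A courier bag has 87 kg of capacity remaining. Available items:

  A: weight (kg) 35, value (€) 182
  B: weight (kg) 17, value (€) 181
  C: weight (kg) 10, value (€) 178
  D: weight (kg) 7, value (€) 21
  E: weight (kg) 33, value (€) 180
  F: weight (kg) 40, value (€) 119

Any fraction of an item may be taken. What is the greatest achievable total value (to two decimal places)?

Ratios (sorted): C 17.80, B 10.65, E 5.45, A 5.20, D 3.00, F 2.98
take C (10 @ 178); take B (17 @ 181); take E (33 @ 180); take 27/35 of A → 140.40. Capacity used 87/87.
Total value = 679.40

679.40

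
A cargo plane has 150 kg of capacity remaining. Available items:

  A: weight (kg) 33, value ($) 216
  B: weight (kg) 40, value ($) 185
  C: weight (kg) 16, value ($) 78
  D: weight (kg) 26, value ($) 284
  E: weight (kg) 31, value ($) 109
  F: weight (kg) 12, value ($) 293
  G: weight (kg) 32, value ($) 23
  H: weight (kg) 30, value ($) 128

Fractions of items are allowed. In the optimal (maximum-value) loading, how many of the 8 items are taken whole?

Greedy by value/weight ratio, highest first.
Ratios (sorted): F 24.42, D 10.92, A 6.55, C 4.88, B 4.62, H 4.27, E 3.52, G 0.72
take F (12 @ 293); take D (26 @ 284); take A (33 @ 216); take C (16 @ 78); take B (40 @ 185); take 23/30 of H → 98.13. Capacity used 150/150.
5 item(s) taken whole; one partial (take 23/30 of H).

5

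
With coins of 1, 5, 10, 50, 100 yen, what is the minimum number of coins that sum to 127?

6

127 = 1×100 + 2×10 + 1×5 + 2×1
Total coins = 1 + 2 + 1 + 2 = 6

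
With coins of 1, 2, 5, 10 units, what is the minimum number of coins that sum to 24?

Use the largest denomination that fits, subtract, and repeat.
24 = 2×10 + 2×2
Total coins = 2 + 2 = 4

4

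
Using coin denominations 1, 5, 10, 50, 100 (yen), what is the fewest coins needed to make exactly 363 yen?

363 = 3×100 + 1×50 + 1×10 + 3×1
Total coins = 3 + 1 + 1 + 3 = 8

8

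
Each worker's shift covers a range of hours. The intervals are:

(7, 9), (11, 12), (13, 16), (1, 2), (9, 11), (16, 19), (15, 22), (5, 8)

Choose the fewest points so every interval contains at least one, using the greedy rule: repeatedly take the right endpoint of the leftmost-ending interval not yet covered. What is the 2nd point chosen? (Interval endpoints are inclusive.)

By right end: [1,2]  [5,8]  [7,9]  [9,11]  [11,12]  [13,16]  [16,19]  [15,22]
[1,2] uncovered → point at 2; [5,8] uncovered → point at 8; [9,11] uncovered → point at 11; [13,16] uncovered → point at 16.
Points: 2, 8, 11, 16 (4 total).

8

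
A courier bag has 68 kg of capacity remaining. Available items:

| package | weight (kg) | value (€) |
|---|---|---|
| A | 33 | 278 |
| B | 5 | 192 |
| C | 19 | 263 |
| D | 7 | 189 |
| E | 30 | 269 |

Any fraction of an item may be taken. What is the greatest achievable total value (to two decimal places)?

Greedy by value/weight ratio, highest first.
Ratios (sorted): B 38.40, D 27.00, C 13.84, E 8.97, A 8.42
take B (5 @ 192); take D (7 @ 189); take C (19 @ 263); take E (30 @ 269); take 7/33 of A → 58.97. Capacity used 68/68.
Total value = 971.97

971.97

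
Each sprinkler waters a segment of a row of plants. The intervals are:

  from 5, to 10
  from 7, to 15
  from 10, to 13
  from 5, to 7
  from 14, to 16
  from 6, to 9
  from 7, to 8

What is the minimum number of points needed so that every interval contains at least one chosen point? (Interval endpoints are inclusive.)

3

Process intervals by earliest right end; each time one isn't hit yet, stab at its right endpoint.
By right end: [5,7]  [7,8]  [6,9]  [5,10]  [10,13]  [7,15]  [14,16]
[5,7] uncovered → point at 7; [10,13] uncovered → point at 13; [14,16] uncovered → point at 16.
Points: 7, 13, 16 (3 total).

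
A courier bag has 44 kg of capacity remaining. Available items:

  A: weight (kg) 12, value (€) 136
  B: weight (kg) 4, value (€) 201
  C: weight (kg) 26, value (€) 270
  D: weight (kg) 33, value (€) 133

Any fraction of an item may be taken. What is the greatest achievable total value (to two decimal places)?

615.06

Order: B (201/4=50.25) > A (136/12=11.33) > C (270/26=10.38) > D (133/33=4.03)
Fill: take B (4 @ 201) → take A (12 @ 136) → take C (26 @ 270) → take 2/33 of D → 8.06; 44/44 used.
Total value = 615.06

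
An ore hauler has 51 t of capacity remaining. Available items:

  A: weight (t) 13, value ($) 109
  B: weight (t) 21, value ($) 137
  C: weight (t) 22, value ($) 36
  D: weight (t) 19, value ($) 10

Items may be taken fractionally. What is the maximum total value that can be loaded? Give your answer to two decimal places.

273.82

Greedy by value/weight ratio, highest first.
Order: A (109/13=8.38) > B (137/21=6.52) > C (36/22=1.64) > D (10/19=0.53)
Fill: take A (13 @ 109) → take B (21 @ 137) → take 17/22 of C → 27.82; 51/51 used.
Total value = 273.82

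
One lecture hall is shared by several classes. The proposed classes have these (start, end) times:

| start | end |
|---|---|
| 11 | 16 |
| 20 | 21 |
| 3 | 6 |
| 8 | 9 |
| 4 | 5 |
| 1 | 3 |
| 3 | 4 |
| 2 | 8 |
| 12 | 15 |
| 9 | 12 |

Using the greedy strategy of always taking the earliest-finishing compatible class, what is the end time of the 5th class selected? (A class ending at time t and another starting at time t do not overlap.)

12

Order by finish time; keep every interval that doesn't clash with the previous kept one.
Sorted by end: (1,3)  (3,4)  (4,5)  (3,6)  (2,8)  (8,9)  (9,12)  (12,15)  (11,16)  (20,21)
take (1,3); take (3,4); take (4,5); take (8,9); take (9,12); take (12,15); skip (11,16); take (20,21).
Selected: (1,3) (3,4) (4,5) (8,9) (9,12) (12,15) (20,21)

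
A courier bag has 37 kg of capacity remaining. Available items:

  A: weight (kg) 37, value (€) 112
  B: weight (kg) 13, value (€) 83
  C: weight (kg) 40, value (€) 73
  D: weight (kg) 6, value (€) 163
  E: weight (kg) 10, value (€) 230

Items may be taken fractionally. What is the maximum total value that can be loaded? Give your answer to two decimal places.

500.22

Greedy by value/weight ratio, highest first.
Ratios (sorted): D 27.17, E 23.00, B 6.38, A 3.03, C 1.82
take D (6 @ 163); take E (10 @ 230); take B (13 @ 83); take 8/37 of A → 24.22. Capacity used 37/37.
Total value = 500.22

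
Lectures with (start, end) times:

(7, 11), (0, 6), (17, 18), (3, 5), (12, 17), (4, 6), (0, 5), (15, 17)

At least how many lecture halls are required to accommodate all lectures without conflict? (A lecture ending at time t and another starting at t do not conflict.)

4

starts: [0, 0, 3, 4, 7, 12, 15, 17]
ends:   [5, 5, 6, 6, 11, 17, 17, 18]
s0→1 s0→2 s3→3 s4→4  — peak 4.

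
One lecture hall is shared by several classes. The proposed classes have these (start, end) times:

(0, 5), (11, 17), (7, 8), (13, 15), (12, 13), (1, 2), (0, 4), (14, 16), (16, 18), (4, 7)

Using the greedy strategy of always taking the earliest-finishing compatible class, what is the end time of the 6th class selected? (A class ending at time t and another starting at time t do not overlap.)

18

Sort by end time and greedily take each interval whose start is ≥ the last chosen end.
By end time: (1,2), (0,4), (0,5), (4,7), (7,8), (12,13), (13,15), (14,16), (11,17), (16,18).
Pick (1,2); next start ≥ 2 → (4,7); next start ≥ 7 → (7,8); next start ≥ 8 → (12,13); next start ≥ 13 → (13,15); next start ≥ 15 → (16,18).
Selected: (1,2) (4,7) (7,8) (12,13) (13,15) (16,18)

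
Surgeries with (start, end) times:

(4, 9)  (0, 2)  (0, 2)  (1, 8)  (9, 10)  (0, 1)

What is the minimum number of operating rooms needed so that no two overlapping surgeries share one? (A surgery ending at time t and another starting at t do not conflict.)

starts: [0, 0, 0, 1, 4, 9]
ends:   [1, 2, 2, 8, 9, 10]
s0→1 s0→2 s0→3  — peak 3.

3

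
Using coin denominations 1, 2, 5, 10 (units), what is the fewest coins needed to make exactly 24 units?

4

24 = 2×10 + 2×2
Total coins = 2 + 2 = 4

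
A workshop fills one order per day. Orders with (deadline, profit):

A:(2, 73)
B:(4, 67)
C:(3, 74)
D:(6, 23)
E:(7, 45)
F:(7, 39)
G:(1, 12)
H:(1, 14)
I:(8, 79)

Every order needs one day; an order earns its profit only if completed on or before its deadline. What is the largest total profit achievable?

Sort by profit descending; place each in the latest free slot ≤ its deadline.
By profit: I(d8,79), C(d3,74), A(d2,73), B(d4,67), E(d7,45), F(d7,39), D(d6,23), H(d1,14), G(d1,12)
I→slot 8; C→slot 3; A→slot 2; B→slot 4; E→slot 7; F→slot 6; D→slot 5; H→slot 1; G skipped.
Profit = 14 + 73 + 74 + 67 + 23 + 39 + 45 + 79 = 414

414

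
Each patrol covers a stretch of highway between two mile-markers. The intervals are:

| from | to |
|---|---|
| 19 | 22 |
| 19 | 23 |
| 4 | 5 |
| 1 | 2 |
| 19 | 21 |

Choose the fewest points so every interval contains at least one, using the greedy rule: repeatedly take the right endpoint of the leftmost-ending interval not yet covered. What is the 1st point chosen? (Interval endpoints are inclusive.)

2

Process intervals by earliest right end; each time one isn't hit yet, stab at its right endpoint.
Sorted: [1,2] [4,5] [19,21] [19,22] [19,23]
{[1,2]} hit by 2; {[4,5]} hit by 5; {[19,21],[19,22],[19,23]} hit by 21.
Points: 2, 5, 21 (3 total).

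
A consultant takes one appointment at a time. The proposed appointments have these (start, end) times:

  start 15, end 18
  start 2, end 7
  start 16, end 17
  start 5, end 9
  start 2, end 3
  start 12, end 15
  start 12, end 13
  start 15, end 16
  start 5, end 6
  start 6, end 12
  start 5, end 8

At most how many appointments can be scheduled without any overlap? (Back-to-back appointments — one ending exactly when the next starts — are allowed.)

6

Sorted by end: (2,3)  (5,6)  (2,7)  (5,8)  (5,9)  (6,12)  (12,13)  (12,15)  (15,16)  (16,17)  (15,18)
take (2,3); take (5,6); skip (2,7); take (6,12); take (12,13); skip (12,15); take (15,16); take (16,17); skip (15,18).
Selected 6 appointments.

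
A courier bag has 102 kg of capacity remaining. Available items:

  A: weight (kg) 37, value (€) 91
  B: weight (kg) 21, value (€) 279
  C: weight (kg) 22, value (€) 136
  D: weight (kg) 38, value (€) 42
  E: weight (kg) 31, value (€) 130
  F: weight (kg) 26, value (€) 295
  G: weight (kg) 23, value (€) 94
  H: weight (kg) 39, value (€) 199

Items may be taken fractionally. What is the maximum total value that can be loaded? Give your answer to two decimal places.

Greedy by value/weight ratio, highest first.
Order: B (279/21=13.29) > F (295/26=11.35) > C (136/22=6.18) > H (199/39=5.10) > E (130/31=4.19) > G (94/23=4.09) > A (91/37=2.46) > D (42/38=1.11)
Fill: take B (21 @ 279) → take F (26 @ 295) → take C (22 @ 136) → take 33/39 of H → 168.38; 102/102 used.
Total value = 878.38

878.38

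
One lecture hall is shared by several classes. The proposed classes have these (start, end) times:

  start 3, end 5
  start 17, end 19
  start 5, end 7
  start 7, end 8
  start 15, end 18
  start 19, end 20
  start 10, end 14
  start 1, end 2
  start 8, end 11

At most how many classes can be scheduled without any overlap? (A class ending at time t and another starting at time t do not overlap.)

Sort by end time and greedily take each interval whose start is ≥ the last chosen end.
Sorted by end: (1,2)  (3,5)  (5,7)  (7,8)  (8,11)  (10,14)  (15,18)  (17,19)  (19,20)
take (1,2); take (3,5); take (5,7); take (7,8); take (8,11); take (15,18); take (19,20).
Selected 7 classes.

7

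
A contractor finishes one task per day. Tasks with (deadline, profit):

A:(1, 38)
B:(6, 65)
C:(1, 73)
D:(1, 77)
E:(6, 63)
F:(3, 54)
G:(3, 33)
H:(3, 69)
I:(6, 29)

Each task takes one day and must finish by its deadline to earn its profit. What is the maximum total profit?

Profit order: D=77 C=73 H=69 B=65 E=63 F=54 A=38 G=33 I=29
Assign: D→slot 1, C skipped, H→slot 3, B→slot 6, E→slot 5, F→slot 2, A skipped, G skipped, I→slot 4.
Slots: [1:D] [2:F] [3:H] [4:I] [5:E] [6:B]
Profit = 77 + 54 + 69 + 29 + 63 + 65 = 357

357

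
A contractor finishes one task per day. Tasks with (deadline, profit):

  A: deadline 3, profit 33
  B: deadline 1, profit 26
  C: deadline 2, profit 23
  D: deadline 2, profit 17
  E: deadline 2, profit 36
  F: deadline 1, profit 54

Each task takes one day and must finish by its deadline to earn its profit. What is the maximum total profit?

123

Profit order: F=54 E=36 A=33 B=26 C=23 D=17
Assign: F→slot 1, E→slot 2, A→slot 3, B skipped, C skipped, D skipped.
Slots: [1:F] [2:E] [3:A]
Profit = 54 + 36 + 33 = 123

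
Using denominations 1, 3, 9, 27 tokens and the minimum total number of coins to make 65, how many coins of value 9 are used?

65 = 2×27 + 1×9 + 2×1
Count of 9: 1

1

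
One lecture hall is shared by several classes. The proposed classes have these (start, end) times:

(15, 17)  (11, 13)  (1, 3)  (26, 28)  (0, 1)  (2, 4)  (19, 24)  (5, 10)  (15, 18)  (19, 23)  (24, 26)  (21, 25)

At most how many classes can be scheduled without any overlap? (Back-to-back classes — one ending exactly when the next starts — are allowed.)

8

Greedy by earliest finish: after sorting by end time, pick each interval compatible with the last pick.
Sorted by end: (0,1)  (1,3)  (2,4)  (5,10)  (11,13)  (15,17)  (15,18)  (19,23)  (19,24)  (21,25)  (24,26)  (26,28)
take (0,1); take (1,3); take (5,10); take (11,13); take (15,17); skip (15,18); take (19,23); take (24,26); take (26,28).
Selected 8 classes.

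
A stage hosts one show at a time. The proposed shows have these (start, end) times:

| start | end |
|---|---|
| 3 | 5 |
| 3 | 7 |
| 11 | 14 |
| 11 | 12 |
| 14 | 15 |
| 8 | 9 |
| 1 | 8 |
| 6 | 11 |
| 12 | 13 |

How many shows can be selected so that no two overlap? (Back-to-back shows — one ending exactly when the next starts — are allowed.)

5

By end time: (3,5), (3,7), (1,8), (8,9), (6,11), (11,12), (12,13), (11,14), (14,15).
Pick (3,5); next start ≥ 5 → (8,9); next start ≥ 9 → (11,12); next start ≥ 12 → (12,13); next start ≥ 13 → (14,15).
Selected 5 shows.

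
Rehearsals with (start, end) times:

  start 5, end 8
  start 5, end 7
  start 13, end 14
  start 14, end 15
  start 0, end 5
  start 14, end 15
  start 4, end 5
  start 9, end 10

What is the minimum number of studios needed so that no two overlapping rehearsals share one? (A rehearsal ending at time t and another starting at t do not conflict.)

Count concurrent intervals with a sweep; the peak is the room count.
Events (time:±→running): 0:+→1 4:+→2 … peak 2.

2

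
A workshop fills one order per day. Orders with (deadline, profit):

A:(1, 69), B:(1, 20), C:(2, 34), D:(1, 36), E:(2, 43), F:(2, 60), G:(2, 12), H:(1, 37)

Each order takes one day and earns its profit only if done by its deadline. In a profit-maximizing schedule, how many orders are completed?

By profit: A(d1,69), F(d2,60), E(d2,43), H(d1,37), D(d1,36), C(d2,34), B(d1,20), G(d2,12)
A→slot 1; F→slot 2; E skipped; H skipped; D skipped; C skipped; B skipped; G skipped.
2 of 8 scheduled.

2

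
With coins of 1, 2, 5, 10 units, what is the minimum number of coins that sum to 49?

7

49 = 4×10 + 1×5 + 2×2
Total coins = 4 + 1 + 2 = 7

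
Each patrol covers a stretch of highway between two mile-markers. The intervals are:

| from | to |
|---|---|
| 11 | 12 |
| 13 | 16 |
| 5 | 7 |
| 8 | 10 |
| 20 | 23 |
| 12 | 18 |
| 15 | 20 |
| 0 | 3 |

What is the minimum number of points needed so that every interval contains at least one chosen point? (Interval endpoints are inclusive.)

6

By right end: [0,3]  [5,7]  [8,10]  [11,12]  [13,16]  [12,18]  [15,20]  [20,23]
[0,3] uncovered → point at 3; [5,7] uncovered → point at 7; [8,10] uncovered → point at 10; [11,12] uncovered → point at 12; [13,16] uncovered → point at 16; [20,23] uncovered → point at 23.
Points: 3, 7, 10, 12, 16, 23 (6 total).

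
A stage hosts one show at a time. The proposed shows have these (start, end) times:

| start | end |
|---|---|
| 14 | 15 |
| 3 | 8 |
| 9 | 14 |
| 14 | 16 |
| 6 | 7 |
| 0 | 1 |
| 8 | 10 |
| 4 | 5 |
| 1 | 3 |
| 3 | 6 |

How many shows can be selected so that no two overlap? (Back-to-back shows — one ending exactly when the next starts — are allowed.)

6

Sorted by end: (0,1)  (1,3)  (4,5)  (3,6)  (6,7)  (3,8)  (8,10)  (9,14)  (14,15)  (14,16)
take (0,1); take (1,3); take (4,5); take (6,7); skip (3,8); take (8,10); skip (9,14); take (14,15).
Selected 6 shows.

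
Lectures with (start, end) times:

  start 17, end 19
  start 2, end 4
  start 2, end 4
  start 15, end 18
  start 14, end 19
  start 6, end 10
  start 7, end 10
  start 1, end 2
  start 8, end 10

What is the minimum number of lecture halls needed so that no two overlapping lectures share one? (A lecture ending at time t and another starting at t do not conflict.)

Count concurrent intervals with a sweep; the peak is the room count.
Events (time:±→running): 1:+→1 2:-→0 2:+→1 2:+→2 4:-→1 4:-→0 6:+→1 7:+→2 8:+→3 … peak 3.

3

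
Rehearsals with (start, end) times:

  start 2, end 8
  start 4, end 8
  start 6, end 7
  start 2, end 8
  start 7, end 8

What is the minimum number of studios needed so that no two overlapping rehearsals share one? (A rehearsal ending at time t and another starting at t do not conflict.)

4

Events (time:±→running): 2:+→1 2:+→2 4:+→3 6:+→4 … peak 4.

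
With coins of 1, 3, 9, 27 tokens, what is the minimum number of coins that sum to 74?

6

Greedy: take as many of the largest coin as possible, then repeat with the remainder.
74 = 2×27 + 2×9 + 2×1
Total coins = 2 + 2 + 2 = 6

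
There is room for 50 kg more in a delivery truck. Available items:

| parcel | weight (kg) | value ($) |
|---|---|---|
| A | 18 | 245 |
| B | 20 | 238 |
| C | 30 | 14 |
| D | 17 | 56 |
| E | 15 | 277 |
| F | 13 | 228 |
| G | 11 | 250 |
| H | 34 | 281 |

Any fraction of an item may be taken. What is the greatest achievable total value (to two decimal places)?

904.72

Greedy by value/weight ratio, highest first.
Ratios (sorted): G 22.73, E 18.47, F 17.54, A 13.61, B 11.90, H 8.26, D 3.29, C 0.47
take G (11 @ 250); take E (15 @ 277); take F (13 @ 228); take 11/18 of A → 149.72. Capacity used 50/50.
Total value = 904.72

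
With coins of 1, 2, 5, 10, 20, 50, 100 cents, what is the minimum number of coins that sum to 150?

Use the largest denomination that fits, subtract, and repeat.
150 − 1×100→50 − 1×50→0
Total coins = 1 + 1 = 2

2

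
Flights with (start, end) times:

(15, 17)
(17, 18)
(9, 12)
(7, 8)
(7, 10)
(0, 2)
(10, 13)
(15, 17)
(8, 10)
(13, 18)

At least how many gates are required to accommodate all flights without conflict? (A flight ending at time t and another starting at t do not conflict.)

Count concurrent intervals with a sweep; the peak is the room count.
Events (time:±→running): 0:+→1 2:-→0 7:+→1 7:+→2 8:-→1 8:+→2 9:+→3 … peak 3.

3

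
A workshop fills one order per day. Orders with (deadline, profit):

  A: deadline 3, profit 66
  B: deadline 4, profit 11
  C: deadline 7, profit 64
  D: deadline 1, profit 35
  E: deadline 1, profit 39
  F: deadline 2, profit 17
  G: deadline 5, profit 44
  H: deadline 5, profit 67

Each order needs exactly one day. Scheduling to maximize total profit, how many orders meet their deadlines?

Profit order: H=67 A=66 C=64 G=44 E=39 D=35 F=17 B=11
Assign: H→slot 5, A→slot 3, C→slot 7, G→slot 4, E→slot 1, D skipped, F→slot 2, B skipped.
Slots: [1:E] [2:F] [3:A] [4:G] [5:H] [7:C]
6 of 8 scheduled.

6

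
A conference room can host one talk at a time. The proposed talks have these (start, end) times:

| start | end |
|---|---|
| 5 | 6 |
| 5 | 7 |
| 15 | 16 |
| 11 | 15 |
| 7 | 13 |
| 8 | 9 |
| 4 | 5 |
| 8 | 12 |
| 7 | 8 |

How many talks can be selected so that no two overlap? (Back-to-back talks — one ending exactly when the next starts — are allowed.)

Order by finish time; keep every interval that doesn't clash with the previous kept one.
Sorted by end: (4,5)  (5,6)  (5,7)  (7,8)  (8,9)  (8,12)  (7,13)  (11,15)  (15,16)
take (4,5); take (5,6); skip (5,7); take (7,8); take (8,9); skip (8,12); take (11,15); take (15,16).
Selected 6 talks.

6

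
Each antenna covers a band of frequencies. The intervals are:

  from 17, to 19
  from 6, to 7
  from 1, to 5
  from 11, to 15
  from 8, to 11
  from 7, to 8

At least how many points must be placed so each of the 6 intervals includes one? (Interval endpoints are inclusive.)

4

Process intervals by earliest right end; each time one isn't hit yet, stab at its right endpoint.
Sorted: [1,5] [6,7] [7,8] [8,11] [11,15] [17,19]
{[1,5]} hit by 5; {[6,7],[7,8]} hit by 7; {[8,11],[11,15]} hit by 11; {[17,19]} hit by 19.
Points: 5, 7, 11, 19 (4 total).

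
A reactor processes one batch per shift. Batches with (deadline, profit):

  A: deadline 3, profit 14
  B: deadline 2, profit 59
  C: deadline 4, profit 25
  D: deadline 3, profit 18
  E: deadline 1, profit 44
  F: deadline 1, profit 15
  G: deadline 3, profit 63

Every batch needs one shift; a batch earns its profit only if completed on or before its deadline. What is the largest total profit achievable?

191

Take jobs in profit order; each goes to the latest open slot no later than its deadline.
By profit: G(d3,63), B(d2,59), E(d1,44), C(d4,25), D(d3,18), F(d1,15), A(d3,14)
G→slot 3; B→slot 2; E→slot 1; C→slot 4; D skipped; F skipped; A skipped.
Profit = 44 + 59 + 63 + 25 = 191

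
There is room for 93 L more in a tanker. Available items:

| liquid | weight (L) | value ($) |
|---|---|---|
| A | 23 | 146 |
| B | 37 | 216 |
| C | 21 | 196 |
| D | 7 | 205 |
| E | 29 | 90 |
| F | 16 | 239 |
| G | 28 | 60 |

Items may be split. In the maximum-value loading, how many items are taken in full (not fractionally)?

4

Sort by value per unit weight and fill in that order.
Ratios (sorted): D 29.29, F 14.94, C 9.33, A 6.35, B 5.84, E 3.10, G 2.14
take D (7 @ 205); take F (16 @ 239); take C (21 @ 196); take A (23 @ 146); take 26/37 of B → 151.78. Capacity used 93/93.
4 item(s) taken whole; one partial (take 26/37 of B).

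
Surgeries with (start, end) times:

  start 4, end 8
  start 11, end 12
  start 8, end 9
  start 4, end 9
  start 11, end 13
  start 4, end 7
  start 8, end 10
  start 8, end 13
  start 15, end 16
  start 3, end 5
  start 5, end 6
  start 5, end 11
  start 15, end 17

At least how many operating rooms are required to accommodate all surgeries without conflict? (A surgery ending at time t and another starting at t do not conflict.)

5

Count concurrent intervals with a sweep; the peak is the room count.
Events (time:±→running): 3:+→1 4:+→2 4:+→3 4:+→4 5:-→3 5:+→4 5:+→5 … peak 5.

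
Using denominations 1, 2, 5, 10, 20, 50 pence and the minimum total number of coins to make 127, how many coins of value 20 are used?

1

Greedy: take as many of the largest coin as possible, then repeat with the remainder.
127 − 2×50→27 − 1×20→7 − 1×5→2 − 1×2→0
Count of 20: 1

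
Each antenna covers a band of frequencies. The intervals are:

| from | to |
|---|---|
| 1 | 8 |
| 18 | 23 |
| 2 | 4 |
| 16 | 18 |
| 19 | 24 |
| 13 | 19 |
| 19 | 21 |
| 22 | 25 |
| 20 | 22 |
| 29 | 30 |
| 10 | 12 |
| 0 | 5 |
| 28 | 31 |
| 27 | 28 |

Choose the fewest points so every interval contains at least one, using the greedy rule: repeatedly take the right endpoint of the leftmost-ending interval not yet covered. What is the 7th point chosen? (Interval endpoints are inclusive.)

Sorted: [2,4] [0,5] [1,8] [10,12] [16,18] [13,19] [19,21] [20,22] [18,23] [19,24] [22,25] [27,28] [29,30] [28,31]
{[2,4],[0,5],[1,8]} hit by 4; {[10,12]} hit by 12; {[16,18],[13,19]} hit by 18; {[19,21],[20,22],[18,23],[19,24]} hit by 21; {[22,25]} hit by 25; {[27,28]} hit by 28; {[29,30],[28,31]} hit by 30.
Points: 4, 12, 18, 21, 25, 28, 30 (7 total).

30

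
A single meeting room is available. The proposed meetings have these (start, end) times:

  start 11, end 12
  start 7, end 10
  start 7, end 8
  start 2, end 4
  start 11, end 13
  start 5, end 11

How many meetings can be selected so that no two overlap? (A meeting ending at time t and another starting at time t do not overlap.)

3

Sorted by end: (2,4)  (7,8)  (7,10)  (5,11)  (11,12)  (11,13)
take (2,4); take (7,8); take (11,12).
Selected 3 meetings.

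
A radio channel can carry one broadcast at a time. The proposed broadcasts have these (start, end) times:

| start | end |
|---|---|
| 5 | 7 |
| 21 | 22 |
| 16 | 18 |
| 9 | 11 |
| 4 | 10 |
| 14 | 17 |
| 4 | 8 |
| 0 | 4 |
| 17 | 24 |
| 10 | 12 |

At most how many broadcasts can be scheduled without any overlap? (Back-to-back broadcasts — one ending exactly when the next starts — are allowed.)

Sort by end time and greedily take each interval whose start is ≥ the last chosen end.
By end time: (0,4), (5,7), (4,8), (4,10), (9,11), (10,12), (14,17), (16,18), (21,22), (17,24).
Pick (0,4); next start ≥ 4 → (5,7); next start ≥ 7 → (9,11); next start ≥ 11 → (14,17); next start ≥ 17 → (21,22).
Selected 5 broadcasts.

5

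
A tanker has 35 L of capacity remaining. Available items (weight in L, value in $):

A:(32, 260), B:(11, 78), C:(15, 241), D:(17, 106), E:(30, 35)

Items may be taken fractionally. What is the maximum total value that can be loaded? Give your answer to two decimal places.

403.50

Sort by value per unit weight and fill in that order.
Order: C (241/15=16.07) > A (260/32=8.12) > B (78/11=7.09) > D (106/17=6.24) > E (35/30=1.17)
Fill: take C (15 @ 241) → take 20/32 of A → 162.50; 35/35 used.
Total value = 403.50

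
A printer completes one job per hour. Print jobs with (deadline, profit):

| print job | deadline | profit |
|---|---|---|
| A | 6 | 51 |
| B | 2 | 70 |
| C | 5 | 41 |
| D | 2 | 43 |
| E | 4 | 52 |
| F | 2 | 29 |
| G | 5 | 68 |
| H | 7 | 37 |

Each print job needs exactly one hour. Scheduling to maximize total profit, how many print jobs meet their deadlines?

7

By profit: B(d2,70), G(d5,68), E(d4,52), A(d6,51), D(d2,43), C(d5,41), H(d7,37), F(d2,29)
B→slot 2; G→slot 5; E→slot 4; A→slot 6; D→slot 1; C→slot 3; H→slot 7; F skipped.
7 of 8 scheduled.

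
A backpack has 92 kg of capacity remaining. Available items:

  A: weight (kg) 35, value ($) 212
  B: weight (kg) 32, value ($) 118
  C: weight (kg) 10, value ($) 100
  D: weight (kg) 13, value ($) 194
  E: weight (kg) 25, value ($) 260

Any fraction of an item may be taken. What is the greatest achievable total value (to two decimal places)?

799.19

Greedy by value/weight ratio, highest first.
Ratios (sorted): D 14.92, E 10.40, C 10.00, A 6.06, B 3.69
take D (13 @ 194); take E (25 @ 260); take C (10 @ 100); take A (35 @ 212); take 9/32 of B → 33.19. Capacity used 92/92.
Total value = 799.19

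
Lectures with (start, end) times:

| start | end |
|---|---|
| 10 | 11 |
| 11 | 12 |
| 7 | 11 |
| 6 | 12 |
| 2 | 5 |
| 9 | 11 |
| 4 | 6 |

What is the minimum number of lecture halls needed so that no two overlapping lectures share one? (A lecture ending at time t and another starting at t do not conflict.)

4

starts: [2, 4, 6, 7, 9, 10, 11]
ends:   [5, 6, 11, 11, 11, 12, 12]
s2→1 s4→2 e5→1 e6→0 s6→1 s7→2 s9→3 s10→4  — peak 4.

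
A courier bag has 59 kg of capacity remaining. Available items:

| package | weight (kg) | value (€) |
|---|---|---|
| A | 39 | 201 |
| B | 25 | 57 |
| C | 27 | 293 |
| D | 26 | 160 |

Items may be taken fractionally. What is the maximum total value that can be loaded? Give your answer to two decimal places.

Ratios (sorted): C 10.85, D 6.15, A 5.15, B 2.28
take C (27 @ 293); take D (26 @ 160); take 6/39 of A → 30.92. Capacity used 59/59.
Total value = 483.92

483.92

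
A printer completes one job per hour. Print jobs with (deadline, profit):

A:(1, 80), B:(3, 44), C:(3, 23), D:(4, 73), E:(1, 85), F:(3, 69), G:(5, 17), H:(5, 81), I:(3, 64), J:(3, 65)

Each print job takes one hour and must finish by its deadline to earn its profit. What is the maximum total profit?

Sort by profit descending; place each in the latest free slot ≤ its deadline.
Profit order: E=85 H=81 A=80 D=73 F=69 J=65 I=64 B=44 C=23 G=17
Assign: E→slot 1, H→slot 5, A skipped, D→slot 4, F→slot 3, J→slot 2, I skipped, B skipped, C skipped, G skipped.
Slots: [1:E] [2:J] [3:F] [4:D] [5:H]
Profit = 85 + 65 + 69 + 73 + 81 = 373

373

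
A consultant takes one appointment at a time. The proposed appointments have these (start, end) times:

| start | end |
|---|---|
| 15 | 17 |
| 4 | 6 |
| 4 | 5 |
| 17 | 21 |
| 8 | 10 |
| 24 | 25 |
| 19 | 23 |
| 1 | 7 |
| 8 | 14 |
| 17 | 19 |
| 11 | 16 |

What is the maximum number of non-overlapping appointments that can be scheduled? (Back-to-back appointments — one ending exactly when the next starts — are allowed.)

6

Sort by end time and greedily take each interval whose start is ≥ the last chosen end.
By end time: (4,5), (4,6), (1,7), (8,10), (8,14), (11,16), (15,17), (17,19), (17,21), (19,23), (24,25).
Pick (4,5); next start ≥ 5 → (8,10); next start ≥ 10 → (11,16); next start ≥ 16 → (17,19); next start ≥ 19 → (19,23); next start ≥ 23 → (24,25).
Selected 6 appointments.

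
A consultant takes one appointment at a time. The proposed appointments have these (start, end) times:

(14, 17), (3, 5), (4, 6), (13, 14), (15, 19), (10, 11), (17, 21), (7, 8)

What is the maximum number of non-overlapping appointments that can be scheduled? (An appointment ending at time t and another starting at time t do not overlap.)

6

Sorted by end: (3,5)  (4,6)  (7,8)  (10,11)  (13,14)  (14,17)  (15,19)  (17,21)
take (3,5); take (7,8); take (10,11); take (13,14); take (14,17); take (17,21).
Selected 6 appointments.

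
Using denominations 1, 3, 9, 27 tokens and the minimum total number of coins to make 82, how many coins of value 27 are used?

3

Greedy: take as many of the largest coin as possible, then repeat with the remainder.
82 − 3×27→1 − 1×1→0
Count of 27: 3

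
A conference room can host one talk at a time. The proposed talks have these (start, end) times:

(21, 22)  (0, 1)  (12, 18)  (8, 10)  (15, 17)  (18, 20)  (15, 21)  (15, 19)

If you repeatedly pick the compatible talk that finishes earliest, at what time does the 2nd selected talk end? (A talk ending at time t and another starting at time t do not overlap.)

10

Greedy by earliest finish: after sorting by end time, pick each interval compatible with the last pick.
Sorted by end: (0,1)  (8,10)  (15,17)  (12,18)  (15,19)  (18,20)  (15,21)  (21,22)
take (0,1); take (8,10); take (15,17); skip (12,18); skip (15,19); take (18,20); skip (15,21); take (21,22).
Selected: (0,1) (8,10) (15,17) (18,20) (21,22)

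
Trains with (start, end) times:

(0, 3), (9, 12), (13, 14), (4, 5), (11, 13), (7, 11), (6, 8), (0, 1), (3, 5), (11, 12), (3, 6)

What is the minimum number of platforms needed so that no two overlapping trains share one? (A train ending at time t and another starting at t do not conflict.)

3

starts: [0, 0, 3, 3, 4, 6, 7, 9, 11, 11, 13]
ends:   [1, 3, 5, 5, 6, 8, 11, 12, 12, 13, 14]
s0→1 s0→2 e1→1 e3→0 s3→1 s3→2 s4→3  — peak 3.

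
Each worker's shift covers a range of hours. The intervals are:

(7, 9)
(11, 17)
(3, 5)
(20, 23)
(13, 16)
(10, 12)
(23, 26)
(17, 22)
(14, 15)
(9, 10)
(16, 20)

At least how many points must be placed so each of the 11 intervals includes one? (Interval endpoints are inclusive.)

By right end: [3,5]  [7,9]  [9,10]  [10,12]  [14,15]  [13,16]  [11,17]  [16,20]  [17,22]  [20,23]  [23,26]
[3,5] uncovered → point at 5; [7,9] uncovered → point at 9; [10,12] uncovered → point at 12; [14,15] uncovered → point at 15; [16,20] uncovered → point at 20; [23,26] uncovered → point at 26.
Points: 5, 9, 12, 15, 20, 26 (6 total).

6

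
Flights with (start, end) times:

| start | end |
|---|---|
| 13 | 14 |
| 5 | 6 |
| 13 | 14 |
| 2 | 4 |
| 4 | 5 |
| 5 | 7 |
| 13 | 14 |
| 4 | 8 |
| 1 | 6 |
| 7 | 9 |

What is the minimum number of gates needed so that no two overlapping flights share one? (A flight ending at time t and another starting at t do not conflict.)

4

The answer is the maximum number of intervals overlapping at any instant.
Events (time:±→running): 1:+→1 2:+→2 4:-→1 4:+→2 4:+→3 5:-→2 5:+→3 5:+→4 … peak 4.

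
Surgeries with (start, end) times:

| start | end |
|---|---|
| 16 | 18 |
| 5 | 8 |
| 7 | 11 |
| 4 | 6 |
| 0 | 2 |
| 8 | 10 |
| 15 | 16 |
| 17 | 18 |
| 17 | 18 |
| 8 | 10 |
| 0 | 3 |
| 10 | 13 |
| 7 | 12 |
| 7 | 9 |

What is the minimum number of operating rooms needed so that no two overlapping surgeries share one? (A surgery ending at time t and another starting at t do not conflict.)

5

The answer is the maximum number of intervals overlapping at any instant.
starts: [0, 0, 4, 5, 7, 7, 7, 8, 8, 10, 15, 16, 17, 17]
ends:   [2, 3, 6, 8, 9, 10, 10, 11, 12, 13, 16, 18, 18, 18]
s0→1 s0→2 e2→1 e3→0 s4→1 s5→2 e6→1 s7→2 s7→3 s7→4 e8→3 s8→4 s8→5  — peak 5.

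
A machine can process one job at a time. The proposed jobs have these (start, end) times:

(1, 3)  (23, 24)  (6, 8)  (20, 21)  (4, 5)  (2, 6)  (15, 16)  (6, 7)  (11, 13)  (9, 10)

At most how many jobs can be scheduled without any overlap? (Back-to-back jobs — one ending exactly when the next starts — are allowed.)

8

Sorted by end: (1,3)  (4,5)  (2,6)  (6,7)  (6,8)  (9,10)  (11,13)  (15,16)  (20,21)  (23,24)
take (1,3); take (4,5); take (6,7); take (9,10); take (11,13); take (15,16); take (20,21); take (23,24).
Selected 8 jobs.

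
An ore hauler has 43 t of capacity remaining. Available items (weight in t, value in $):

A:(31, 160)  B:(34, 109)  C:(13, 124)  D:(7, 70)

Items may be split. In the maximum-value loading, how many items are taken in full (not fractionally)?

Sort by value per unit weight and fill in that order.
Ratios (sorted): D 10.00, C 9.54, A 5.16, B 3.21
take D (7 @ 70); take C (13 @ 124); take 23/31 of A → 118.71. Capacity used 43/43.
2 item(s) taken whole; one partial (take 23/31 of A).

2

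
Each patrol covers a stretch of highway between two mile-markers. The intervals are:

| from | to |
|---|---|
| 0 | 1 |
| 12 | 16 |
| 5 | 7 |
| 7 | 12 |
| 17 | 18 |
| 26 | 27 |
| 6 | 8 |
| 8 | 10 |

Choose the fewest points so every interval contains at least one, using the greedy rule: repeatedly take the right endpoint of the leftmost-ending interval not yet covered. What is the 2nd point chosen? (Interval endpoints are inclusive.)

7

Process intervals by earliest right end; each time one isn't hit yet, stab at its right endpoint.
Sorted: [0,1] [5,7] [6,8] [8,10] [7,12] [12,16] [17,18] [26,27]
{[0,1]} hit by 1; {[5,7],[6,8]} hit by 7; {[8,10],[7,12]} hit by 10; {[12,16]} hit by 16; {[17,18]} hit by 18; {[26,27]} hit by 27.
Points: 1, 7, 10, 16, 18, 27 (6 total).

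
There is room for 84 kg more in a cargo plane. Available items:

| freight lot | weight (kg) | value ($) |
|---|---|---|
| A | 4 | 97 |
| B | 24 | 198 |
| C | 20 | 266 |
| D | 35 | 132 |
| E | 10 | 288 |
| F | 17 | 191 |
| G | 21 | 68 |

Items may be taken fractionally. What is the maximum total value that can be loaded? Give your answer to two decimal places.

Sort by value per unit weight and fill in that order.
Ratios (sorted): E 28.80, A 24.25, C 13.30, F 11.24, B 8.25, D 3.77, G 3.24
take E (10 @ 288); take A (4 @ 97); take C (20 @ 266); take F (17 @ 191); take B (24 @ 198); take 9/35 of D → 33.94. Capacity used 84/84.
Total value = 1073.94

1073.94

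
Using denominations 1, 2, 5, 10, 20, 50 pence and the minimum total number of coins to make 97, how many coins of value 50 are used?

Greedy: take as many of the largest coin as possible, then repeat with the remainder.
97 = 1×50 + 2×20 + 1×5 + 1×2
Count of 50: 1

1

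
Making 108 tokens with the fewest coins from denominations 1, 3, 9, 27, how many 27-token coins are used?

108 = 4×27
Count of 27: 4

4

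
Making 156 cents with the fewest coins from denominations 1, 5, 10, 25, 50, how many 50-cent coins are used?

156 − 3×50→6 − 1×5→1 − 1×1→0
Count of 50: 3

3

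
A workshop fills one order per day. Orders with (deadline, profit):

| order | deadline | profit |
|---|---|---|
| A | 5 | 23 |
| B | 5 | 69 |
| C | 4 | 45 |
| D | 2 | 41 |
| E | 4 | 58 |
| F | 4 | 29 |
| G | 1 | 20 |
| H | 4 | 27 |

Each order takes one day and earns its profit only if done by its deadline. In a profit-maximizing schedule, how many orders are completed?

Take jobs in profit order; each goes to the latest open slot no later than its deadline.
Profit order: B=69 E=58 C=45 D=41 F=29 H=27 A=23 G=20
Assign: B→slot 5, E→slot 4, C→slot 3, D→slot 2, F→slot 1, H skipped, A skipped, G skipped.
Slots: [1:F] [2:D] [3:C] [4:E] [5:B]
5 of 8 scheduled.

5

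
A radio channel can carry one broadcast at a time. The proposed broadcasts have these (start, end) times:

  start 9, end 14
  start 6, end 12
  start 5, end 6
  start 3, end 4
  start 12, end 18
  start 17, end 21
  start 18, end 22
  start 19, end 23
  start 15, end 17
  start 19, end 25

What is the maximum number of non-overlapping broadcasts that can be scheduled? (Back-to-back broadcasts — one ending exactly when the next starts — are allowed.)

Greedy by earliest finish: after sorting by end time, pick each interval compatible with the last pick.
By end time: (3,4), (5,6), (6,12), (9,14), (15,17), (12,18), (17,21), (18,22), (19,23), (19,25).
Pick (3,4); next start ≥ 4 → (5,6); next start ≥ 6 → (6,12); next start ≥ 12 → (15,17); next start ≥ 17 → (17,21).
Selected 5 broadcasts.

5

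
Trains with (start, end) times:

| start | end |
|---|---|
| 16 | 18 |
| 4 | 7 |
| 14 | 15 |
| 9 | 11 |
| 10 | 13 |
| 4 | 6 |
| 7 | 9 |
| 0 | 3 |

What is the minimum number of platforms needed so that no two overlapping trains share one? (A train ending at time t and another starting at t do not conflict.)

The answer is the maximum number of intervals overlapping at any instant.
Events (time:±→running): 0:+→1 3:-→0 4:+→1 4:+→2 … peak 2.

2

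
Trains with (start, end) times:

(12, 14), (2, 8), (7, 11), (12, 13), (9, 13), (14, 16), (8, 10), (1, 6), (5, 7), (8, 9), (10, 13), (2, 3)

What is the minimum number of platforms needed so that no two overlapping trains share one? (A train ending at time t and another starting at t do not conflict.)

4

Count concurrent intervals with a sweep; the peak is the room count.
Events (time:±→running): 1:+→1 2:+→2 2:+→3 3:-→2 5:+→3 6:-→2 7:-→1 7:+→2 8:-→1 8:+→2 8:+→3 9:-→2 9:+→3 10:-→2 10:+→3 11:-→2 12:+→3 12:+→4 … peak 4.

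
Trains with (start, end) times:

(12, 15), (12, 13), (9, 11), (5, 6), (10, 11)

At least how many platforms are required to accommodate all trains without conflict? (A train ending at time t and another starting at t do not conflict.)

The answer is the maximum number of intervals overlapping at any instant.
starts: [5, 9, 10, 12, 12]
ends:   [6, 11, 11, 13, 15]
s5→1 e6→0 s9→1 s10→2  — peak 2.

2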